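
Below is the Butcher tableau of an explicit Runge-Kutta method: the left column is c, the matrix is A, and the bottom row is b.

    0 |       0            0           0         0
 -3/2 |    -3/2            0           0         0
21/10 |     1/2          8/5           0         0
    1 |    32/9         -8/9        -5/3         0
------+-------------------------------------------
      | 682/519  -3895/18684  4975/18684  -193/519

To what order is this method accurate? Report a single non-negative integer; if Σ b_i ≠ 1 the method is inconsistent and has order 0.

b = (682/519, -3895/18684, 4975/18684, -193/519)
c = (0, -3/2, 21/10, 1)
Ac = (0, 0, -12/5, -13/6)
Σ b_i: 682/519·1 + (-3895/18684)·1 + 4975/18684·1 + (-193/519)·1 = 1 ✓
b·c: (-3895/18684)·(-3/2) + 4975/18684·21/10 + (-193/519)·1 = 1/2 ✓
b·c²: (-3895/18684)·9/4 + 4975/18684·441/100 + (-193/519)·1 = 1/3 ✓
b·Ac: 4975/18684·(-12/5) + (-193/519)·(-13/6) = 1/6 ✓
b·c³: (-3895/18684)·(-27/8) + 4975/18684·9261/1000 + (-193/519)·1 = 58079/20760 ≠ 1/4 ⇒ order 3.
b·(c∘Ac): 4975/18684·(-126/25) + (-193/519)·(-13/6) = -835/1557 ≠ 1/8
b·Ac²: 4975/18684·18/5 + (-193/519)·(-187/20) = 15347/3460 ≠ 1/12
b·A²c: (-193/519)·4 = -772/519 ≠ 1/24

3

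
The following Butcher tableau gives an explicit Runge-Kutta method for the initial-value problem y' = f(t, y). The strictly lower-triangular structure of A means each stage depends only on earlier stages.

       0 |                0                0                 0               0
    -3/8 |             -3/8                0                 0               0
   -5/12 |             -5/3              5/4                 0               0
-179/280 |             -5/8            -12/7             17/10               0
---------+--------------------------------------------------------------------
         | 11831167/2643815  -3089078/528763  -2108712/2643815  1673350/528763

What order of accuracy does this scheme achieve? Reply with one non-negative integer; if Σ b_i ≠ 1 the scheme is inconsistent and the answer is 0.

b = (11831167/2643815, -3089078/528763, -2108712/2643815, 1673350/528763)
c = (0, -3/8, -5/12, -179/280)
Ac = (0, 0, -15/32, -11/168)
Σ b_i: 11831167/2643815·1 + (-3089078/528763)·1 + (-2108712/2643815)·1 + 1673350/528763·1 = 1 ✓
b·c: (-3089078/528763)·(-3/8) + (-2108712/2643815)·(-5/12) + 1673350/528763·(-179/280) = 1/2 ✓
b·c²: (-3089078/528763)·9/64 + (-2108712/2643815)·25/144 + 1673350/528763·32041/78400 = 1/3 ✓
b·Ac: (-2108712/2643815)·(-15/32) + 1673350/528763·(-11/168) = 1/6 ✓
b·c³: (-3089078/528763)·(-27/512) + (-2108712/2643815)·(-125/1728) + 1673350/528763·(-5735339/21952000) = -9829330319/21319724160 ≠ 1/4 ⇒ order 3.
b·(c∘Ac): (-2108712/2643815)·25/128 + 1673350/528763·1969/47040 = -1183535/50761248 ≠ 1/8
b·Ac²: (-2108712/2643815)·45/256 + 1673350/528763·109/2016 = 4705741/152283744 ≠ 1/12
b·A²c: 1673350/528763·(-51/64) = -42670425/16920416 ≠ 1/24

3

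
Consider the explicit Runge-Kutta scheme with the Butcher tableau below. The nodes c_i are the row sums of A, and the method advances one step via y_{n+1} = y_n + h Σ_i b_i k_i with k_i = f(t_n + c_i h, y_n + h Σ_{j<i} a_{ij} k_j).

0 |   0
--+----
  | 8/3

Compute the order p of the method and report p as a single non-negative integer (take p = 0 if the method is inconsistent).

b = (8/3)
c = (0)
Σ b_i: 8/3·1 = 8/3 ≠ 1 ⇒ order 0.

0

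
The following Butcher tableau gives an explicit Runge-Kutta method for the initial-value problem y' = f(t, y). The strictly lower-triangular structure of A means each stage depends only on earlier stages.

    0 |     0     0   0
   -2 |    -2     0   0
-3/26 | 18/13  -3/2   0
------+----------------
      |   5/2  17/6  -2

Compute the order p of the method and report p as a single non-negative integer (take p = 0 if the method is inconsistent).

0

b = (5/2, 17/6, -2)
c = (0, -2, -3/26)
Ac = (0, 0, 3)
Σ b_i: 5/2·1 + 17/6·1 + (-2)·1 = 10/3 ≠ 1 ⇒ order 0.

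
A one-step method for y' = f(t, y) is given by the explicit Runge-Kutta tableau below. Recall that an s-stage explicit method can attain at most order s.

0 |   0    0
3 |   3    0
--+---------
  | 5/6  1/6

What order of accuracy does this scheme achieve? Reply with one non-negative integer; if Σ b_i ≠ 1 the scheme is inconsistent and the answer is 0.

b = (5/6, 1/6)
c = (0, 3)
Σ b_i: 5/6·1 + 1/6·1 = 1 ✓
b·c: 1/6·3 = 1/2 ✓; 2 stages ⇒ order 2.

2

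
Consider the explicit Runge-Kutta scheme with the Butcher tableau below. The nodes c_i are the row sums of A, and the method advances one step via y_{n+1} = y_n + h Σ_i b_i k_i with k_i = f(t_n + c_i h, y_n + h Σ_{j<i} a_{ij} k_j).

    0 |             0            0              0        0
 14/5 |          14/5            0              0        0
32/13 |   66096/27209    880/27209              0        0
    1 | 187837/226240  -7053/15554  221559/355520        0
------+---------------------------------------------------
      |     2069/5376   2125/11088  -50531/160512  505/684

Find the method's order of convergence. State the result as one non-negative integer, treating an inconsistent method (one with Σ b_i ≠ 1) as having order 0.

b = (2069/5376, 2125/11088, -50531/160512, 505/684)
c = (0, 14/5, 32/13, 1)
Ac = (0, 0, 352/3887, 267/1010)
Σ b_i: 2069/5376·1 + 2125/11088·1 + (-50531/160512)·1 + 505/684·1 = 1 ✓
b·c: 2125/11088·14/5 + (-50531/160512)·32/13 + 505/684·1 = 1/2 ✓
b·c²: 2125/11088·196/25 + (-50531/160512)·1024/169 + 505/684·1 = 1/3 ✓
b·Ac: (-50531/160512)·352/3887 + 505/684·267/1010 = 1/6 ✓
b·c³: 2125/11088·2744/125 + (-50531/160512)·32768/2197 + 505/684·1 = 1/4 ✓
b·(c∘Ac): (-50531/160512)·11264/50531 + 505/684·267/1010 = 1/8 ✓
b·Ac²: (-50531/160512)·4928/19435 + 505/684·558/2525 = 1/12 ✓
b·A²c: 505/684·57/1010 = 1/24 ✓; 4 stages ⇒ order 4.

4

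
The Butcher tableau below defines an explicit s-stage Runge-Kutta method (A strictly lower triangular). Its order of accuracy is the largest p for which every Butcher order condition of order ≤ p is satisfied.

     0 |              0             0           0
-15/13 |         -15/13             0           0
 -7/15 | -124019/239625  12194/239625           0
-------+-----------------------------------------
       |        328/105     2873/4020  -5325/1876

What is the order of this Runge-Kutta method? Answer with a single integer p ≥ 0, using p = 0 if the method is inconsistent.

b = (328/105, 2873/4020, -5325/1876)
c = (0, -15/13, -7/15)
Ac = (0, 0, -938/15975)
Σ b_i: 328/105·1 + 2873/4020·1 + (-5325/1876)·1 = 1 ✓
b·c: 2873/4020·(-15/13) + (-5325/1876)·(-7/15) = 1/2 ✓
b·c²: 2873/4020·225/169 + (-5325/1876)·49/225 = 1/3 ✓
b·Ac: (-5325/1876)·(-938/15975) = 1/6 ✓; 3 stages ⇒ order 3.

3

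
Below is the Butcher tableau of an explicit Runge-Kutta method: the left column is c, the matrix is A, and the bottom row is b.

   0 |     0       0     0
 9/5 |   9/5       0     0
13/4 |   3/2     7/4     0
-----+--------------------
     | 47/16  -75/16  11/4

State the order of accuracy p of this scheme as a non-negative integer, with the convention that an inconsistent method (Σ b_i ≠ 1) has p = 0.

2

b = (47/16, -75/16, 11/4)
c = (0, 9/5, 13/4)
Ac = (0, 0, 63/20)
Σ b_i: 47/16·1 + (-75/16)·1 + 11/4·1 = 1 ✓
b·c: (-75/16)·9/5 + 11/4·13/4 = 1/2 ✓
b·c²: (-75/16)·81/25 + 11/4·169/16 = 887/64 ≠ 1/3 ⇒ order 2.
b·Ac: 11/4·63/20 = 693/80 ≠ 1/6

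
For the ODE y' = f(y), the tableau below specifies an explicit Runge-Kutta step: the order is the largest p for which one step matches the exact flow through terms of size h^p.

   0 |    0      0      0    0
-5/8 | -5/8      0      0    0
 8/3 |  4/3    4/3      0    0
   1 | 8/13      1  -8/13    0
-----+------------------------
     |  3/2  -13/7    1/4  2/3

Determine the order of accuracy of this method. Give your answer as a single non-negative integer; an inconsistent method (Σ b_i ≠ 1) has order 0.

b = (3/2, -13/7, 1/4, 2/3)
c = (0, -5/8, 8/3, 1)
Ac = (0, 0, -5/6, -707/312)
Σ b_i: 3/2·1 + (-13/7)·1 + 1/4·1 + 2/3·1 = 47/84 ≠ 1 ⇒ order 0.

0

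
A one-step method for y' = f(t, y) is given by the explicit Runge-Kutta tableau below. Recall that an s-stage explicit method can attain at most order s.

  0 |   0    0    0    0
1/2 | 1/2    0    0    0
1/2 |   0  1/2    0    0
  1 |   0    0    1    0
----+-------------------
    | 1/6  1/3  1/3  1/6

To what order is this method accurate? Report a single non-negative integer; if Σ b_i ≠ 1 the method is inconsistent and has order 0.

4

b = (1/6, 1/3, 1/3, 1/6)
c = (0, 1/2, 1/2, 1)
Ac = (0, 0, 1/4, 1/2)
Σ b_i: 1/6·1 + 1/3·1 + 1/3·1 + 1/6·1 = 1 ✓
b·c: 1/3·1/2 + 1/3·1/2 + 1/6·1 = 1/2 ✓
b·c²: 1/3·1/4 + 1/3·1/4 + 1/6·1 = 1/3 ✓
b·Ac: 1/3·1/4 + 1/6·1/2 = 1/6 ✓
b·c³: 1/3·1/8 + 1/3·1/8 + 1/6·1 = 1/4 ✓
b·(c∘Ac): 1/3·1/8 + 1/6·1/2 = 1/8 ✓
b·Ac²: 1/3·1/8 + 1/6·1/4 = 1/12 ✓
b·A²c: 1/6·1/4 = 1/24 ✓; 4 stages ⇒ order 4.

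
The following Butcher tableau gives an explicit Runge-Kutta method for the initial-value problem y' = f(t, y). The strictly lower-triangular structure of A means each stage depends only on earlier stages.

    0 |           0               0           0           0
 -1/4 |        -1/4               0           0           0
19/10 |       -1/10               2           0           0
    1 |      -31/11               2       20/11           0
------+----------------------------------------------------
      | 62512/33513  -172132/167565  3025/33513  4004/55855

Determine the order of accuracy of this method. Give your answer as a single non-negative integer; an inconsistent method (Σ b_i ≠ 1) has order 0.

3

b = (62512/33513, -172132/167565, 3025/33513, 4004/55855)
c = (0, -1/4, 19/10, 1)
Ac = (0, 0, -1/2, 65/22)
Σ b_i: 62512/33513·1 + (-172132/167565)·1 + 3025/33513·1 + 4004/55855·1 = 1 ✓
b·c: (-172132/167565)·(-1/4) + 3025/33513·19/10 + 4004/55855·1 = 1/2 ✓
b·c²: (-172132/167565)·1/16 + 3025/33513·361/100 + 4004/55855·1 = 1/3 ✓
b·Ac: 3025/33513·(-1/2) + 4004/55855·65/22 = 1/6 ✓
b·c³: (-172132/167565)·(-1/64) + 3025/33513·6859/1000 + 4004/55855·1 = 631701/893680 ≠ 1/4 ⇒ order 3.
b·(c∘Ac): 3025/33513·(-19/20) + 4004/55855·65/22 = 16897/134052 ≠ 1/8
b·Ac²: 3025/33513·1/8 + 4004/55855·2943/440 = 3289381/6702600 ≠ 1/12
b·A²c: 4004/55855·(-10/11) = -728/11171 ≠ 1/24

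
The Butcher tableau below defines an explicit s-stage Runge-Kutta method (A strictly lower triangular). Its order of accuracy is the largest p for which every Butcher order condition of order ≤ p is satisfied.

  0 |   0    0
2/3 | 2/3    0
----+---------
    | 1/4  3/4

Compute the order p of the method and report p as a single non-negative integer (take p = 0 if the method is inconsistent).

2

b = (1/4, 3/4)
c = (0, 2/3)
Σ b_i: 1/4·1 + 3/4·1 = 1 ✓
b·c: 3/4·2/3 = 1/2 ✓; 2 stages ⇒ order 2.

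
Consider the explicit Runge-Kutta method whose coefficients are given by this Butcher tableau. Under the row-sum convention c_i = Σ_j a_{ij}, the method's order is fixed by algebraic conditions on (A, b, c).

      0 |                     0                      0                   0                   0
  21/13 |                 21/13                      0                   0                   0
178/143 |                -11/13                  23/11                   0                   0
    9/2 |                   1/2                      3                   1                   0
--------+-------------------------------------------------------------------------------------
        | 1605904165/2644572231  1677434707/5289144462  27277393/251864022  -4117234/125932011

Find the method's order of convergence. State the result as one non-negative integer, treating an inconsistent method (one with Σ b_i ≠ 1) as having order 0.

b = (1605904165/2644572231, 1677434707/5289144462, 27277393/251864022, -4117234/125932011)
c = (0, 21/13, 178/143, 9/2)
Ac = (0, 0, 483/143, 67/11)
Σ b_i: 1605904165/2644572231·1 + 1677434707/5289144462·1 + 27277393/251864022·1 + (-4117234/125932011)·1 = 1 ✓
b·c: 1677434707/5289144462·21/13 + 27277393/251864022·178/143 + (-4117234/125932011)·9/2 = 1/2 ✓
b·c²: 1677434707/5289144462·441/169 + 27277393/251864022·31684/20449 + (-4117234/125932011)·81/4 = 1/3 ✓
b·Ac: 27277393/251864022·483/143 + (-4117234/125932011)·67/11 = 1/6 ✓
b·c³: 1677434707/5289144462·9261/2197 + 27277393/251864022·5639752/2924207 + (-4117234/125932011)·729/8 = -1342380099145/936430433796 ≠ 1/4 ⇒ order 3.
b·(c∘Ac): 27277393/251864022·85974/20449 + (-4117234/125932011)·603/22 = -240535922/545705381 ≠ 1/8
b·Ac²: 27277393/251864022·10143/1859 + (-4117234/125932011)·191767/20449 = 133120122203/468215216898 ≠ 1/12
b·A²c: (-4117234/125932011)·483/143 = -60261334/545705381 ≠ 1/24

3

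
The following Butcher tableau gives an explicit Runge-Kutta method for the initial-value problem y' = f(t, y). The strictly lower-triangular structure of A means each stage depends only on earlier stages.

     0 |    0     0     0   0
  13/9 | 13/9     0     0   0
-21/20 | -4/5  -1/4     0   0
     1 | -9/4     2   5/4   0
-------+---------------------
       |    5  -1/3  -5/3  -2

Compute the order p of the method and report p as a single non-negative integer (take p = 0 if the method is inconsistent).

1

b = (5, -1/3, -5/3, -2)
c = (0, 13/9, -21/20, 1)
Ac = (0, 0, -13/36, 227/144)
Σ b_i: 5·1 + (-1/3)·1 + (-5/3)·1 + (-2)·1 = 1 ✓
b·c: (-1/3)·13/9 + (-5/3)·(-21/20) + (-2)·1 = -79/108 ≠ 1/2 ⇒ order 1.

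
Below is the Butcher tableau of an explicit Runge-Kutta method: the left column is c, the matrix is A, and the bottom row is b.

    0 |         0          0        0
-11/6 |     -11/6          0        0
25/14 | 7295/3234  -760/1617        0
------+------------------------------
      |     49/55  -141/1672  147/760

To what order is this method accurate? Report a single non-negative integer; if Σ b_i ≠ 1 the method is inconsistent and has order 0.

b = (49/55, -141/1672, 147/760)
c = (0, -11/6, 25/14)
Ac = (0, 0, 380/441)
Σ b_i: 49/55·1 + (-141/1672)·1 + 147/760·1 = 1 ✓
b·c: (-141/1672)·(-11/6) + 147/760·25/14 = 1/2 ✓
b·c²: (-141/1672)·121/36 + 147/760·625/196 = 1/3 ✓
b·Ac: 147/760·380/441 = 1/6 ✓; 3 stages ⇒ order 3.

3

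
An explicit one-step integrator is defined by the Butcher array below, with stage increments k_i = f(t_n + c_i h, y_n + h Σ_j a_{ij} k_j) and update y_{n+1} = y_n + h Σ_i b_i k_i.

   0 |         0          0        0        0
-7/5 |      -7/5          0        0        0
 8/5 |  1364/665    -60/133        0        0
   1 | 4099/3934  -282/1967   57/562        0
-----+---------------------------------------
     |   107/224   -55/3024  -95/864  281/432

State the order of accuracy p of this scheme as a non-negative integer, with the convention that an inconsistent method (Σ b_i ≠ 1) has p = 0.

b = (107/224, -55/3024, -95/864, 281/432)
c = (0, -7/5, 8/5, 1)
Ac = (0, 0, 12/19, 102/281)
Σ b_i: 107/224·1 + (-55/3024)·1 + (-95/864)·1 + 281/432·1 = 1 ✓
b·c: (-55/3024)·(-7/5) + (-95/864)·8/5 + 281/432·1 = 1/2 ✓
b·c²: (-55/3024)·49/25 + (-95/864)·64/25 + 281/432·1 = 1/3 ✓
b·Ac: (-95/864)·12/19 + 281/432·102/281 = 1/6 ✓
b·c³: (-55/3024)·(-343/125) + (-95/864)·512/125 + 281/432·1 = 1/4 ✓
b·(c∘Ac): (-95/864)·96/95 + 281/432·102/281 = 1/8 ✓
b·Ac²: (-95/864)·(-84/95) + 281/432·(-6/281) = 1/12 ✓
b·A²c: 281/432·18/281 = 1/24 ✓; 4 stages ⇒ order 4.

4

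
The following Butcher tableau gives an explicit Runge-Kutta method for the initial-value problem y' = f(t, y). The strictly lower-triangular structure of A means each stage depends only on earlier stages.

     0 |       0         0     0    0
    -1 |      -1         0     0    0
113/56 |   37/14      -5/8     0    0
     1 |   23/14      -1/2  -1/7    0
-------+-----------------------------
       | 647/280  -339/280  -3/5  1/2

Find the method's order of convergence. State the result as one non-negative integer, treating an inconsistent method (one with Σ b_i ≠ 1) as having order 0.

b = (647/280, -339/280, -3/5, 1/2)
c = (0, -1, 113/56, 1)
Ac = (0, 0, 5/8, 83/392)
Σ b_i: 647/280·1 + (-339/280)·1 + (-3/5)·1 + 1/2·1 = 1 ✓
b·c: (-339/280)·(-1) + (-3/5)·113/56 + 1/2·1 = 1/2 ✓
b·c²: (-339/280)·1 + (-3/5)·12769/3136 + 1/2·1 = -49451/15680 ≠ 1/3 ⇒ order 2.
b·Ac: (-3/5)·5/8 + 1/2·83/392 = -211/784 ≠ 1/6

2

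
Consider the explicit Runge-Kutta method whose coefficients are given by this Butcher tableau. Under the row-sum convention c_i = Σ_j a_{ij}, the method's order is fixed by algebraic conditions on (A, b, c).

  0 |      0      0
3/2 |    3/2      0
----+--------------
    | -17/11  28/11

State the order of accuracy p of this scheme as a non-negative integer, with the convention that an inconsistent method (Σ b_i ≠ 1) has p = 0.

1

b = (-17/11, 28/11)
c = (0, 3/2)
Σ b_i: (-17/11)·1 + 28/11·1 = 1 ✓
b·c: 28/11·3/2 = 42/11 ≠ 1/2 ⇒ order 1.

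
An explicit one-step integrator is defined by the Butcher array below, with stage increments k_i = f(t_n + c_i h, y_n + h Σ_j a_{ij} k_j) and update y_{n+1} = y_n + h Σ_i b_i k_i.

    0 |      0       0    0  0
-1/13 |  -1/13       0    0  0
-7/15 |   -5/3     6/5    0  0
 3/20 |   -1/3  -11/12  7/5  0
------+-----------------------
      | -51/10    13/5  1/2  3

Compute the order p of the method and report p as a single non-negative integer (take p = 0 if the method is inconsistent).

b = (-51/10, 13/5, 1/2, 3)
c = (0, -1/13, -7/15, 3/20)
Ac = (0, 0, -6/65, -2273/3900)
Σ b_i: (-51/10)·1 + 13/5·1 + 1/2·1 + 3·1 = 1 ✓
b·c: 13/5·(-1/13) + 1/2·(-7/15) + 3·3/20 = 1/60 ≠ 1/2 ⇒ order 1.

1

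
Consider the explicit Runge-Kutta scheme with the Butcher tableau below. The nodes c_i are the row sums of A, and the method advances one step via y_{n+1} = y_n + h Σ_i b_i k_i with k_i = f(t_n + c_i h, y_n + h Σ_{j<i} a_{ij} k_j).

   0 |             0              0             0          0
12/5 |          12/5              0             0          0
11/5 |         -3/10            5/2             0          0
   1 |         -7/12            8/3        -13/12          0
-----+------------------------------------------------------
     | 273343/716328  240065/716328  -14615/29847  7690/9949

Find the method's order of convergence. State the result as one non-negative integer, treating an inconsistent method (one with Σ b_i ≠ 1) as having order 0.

b = (273343/716328, 240065/716328, -14615/29847, 7690/9949)
c = (0, 12/5, 11/5, 1)
Ac = (0, 0, 6, 241/60)
Σ b_i: 273343/716328·1 + 240065/716328·1 + (-14615/29847)·1 + 7690/9949·1 = 1 ✓
b·c: 240065/716328·12/5 + (-14615/29847)·11/5 + 7690/9949·1 = 1/2 ✓
b·c²: 240065/716328·144/25 + (-14615/29847)·121/25 + 7690/9949·1 = 1/3 ✓
b·Ac: (-14615/29847)·6 + 7690/9949·241/60 = 1/6 ✓
b·c³: 240065/716328·1728/125 + (-14615/29847)·1331/125 + 7690/9949·1 = 143173/746175 ≠ 1/4 ⇒ order 3.
b·(c∘Ac): (-14615/29847)·66/5 + 7690/9949·241/60 = -200507/59694 ≠ 1/8
b·Ac²: (-14615/29847)·72/5 + 7690/9949·607/60 = 45871/59694 ≠ 1/12
b·A²c: 7690/9949·(-13/2) = -49985/9949 ≠ 1/24

3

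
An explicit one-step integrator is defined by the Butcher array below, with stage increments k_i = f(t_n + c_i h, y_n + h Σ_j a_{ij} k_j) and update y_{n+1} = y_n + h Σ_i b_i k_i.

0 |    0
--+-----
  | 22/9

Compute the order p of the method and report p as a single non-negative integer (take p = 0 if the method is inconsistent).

0

b = (22/9)
c = (0)
Σ b_i: 22/9·1 = 22/9 ≠ 1 ⇒ order 0.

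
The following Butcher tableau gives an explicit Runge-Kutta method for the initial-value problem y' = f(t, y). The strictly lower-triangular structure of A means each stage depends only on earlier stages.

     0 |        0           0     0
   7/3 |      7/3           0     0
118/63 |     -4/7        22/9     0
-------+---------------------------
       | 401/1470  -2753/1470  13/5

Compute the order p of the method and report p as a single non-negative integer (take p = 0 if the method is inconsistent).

b = (401/1470, -2753/1470, 13/5)
c = (0, 7/3, 118/63)
Ac = (0, 0, 154/27)
Σ b_i: 401/1470·1 + (-2753/1470)·1 + 13/5·1 = 1 ✓
b·c: (-2753/1470)·7/3 + 13/5·118/63 = 1/2 ✓
b·c²: (-2753/1470)·49/9 + 13/5·13924/3969 = -42667/39690 ≠ 1/3 ⇒ order 2.
b·Ac: 13/5·154/27 = 2002/135 ≠ 1/6

2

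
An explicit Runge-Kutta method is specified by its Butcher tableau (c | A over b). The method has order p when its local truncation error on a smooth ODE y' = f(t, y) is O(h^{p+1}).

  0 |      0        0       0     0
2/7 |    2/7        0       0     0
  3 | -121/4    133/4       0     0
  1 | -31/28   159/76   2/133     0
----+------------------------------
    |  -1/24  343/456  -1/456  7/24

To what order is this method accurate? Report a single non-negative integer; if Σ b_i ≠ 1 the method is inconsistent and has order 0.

b = (-1/24, 343/456, -1/456, 7/24)
c = (0, 2/7, 3, 1)
Ac = (0, 0, 19/2, 9/14)
Σ b_i: (-1/24)·1 + 343/456·1 + (-1/456)·1 + 7/24·1 = 1 ✓
b·c: 343/456·2/7 + (-1/456)·3 + 7/24·1 = 1/2 ✓
b·c²: 343/456·4/49 + (-1/456)·9 + 7/24·1 = 1/3 ✓
b·Ac: (-1/456)·19/2 + 7/24·9/14 = 1/6 ✓
b·c³: 343/456·8/343 + (-1/456)·27 + 7/24·1 = 1/4 ✓
b·(c∘Ac): (-1/456)·57/2 + 7/24·9/14 = 1/8 ✓
b·Ac²: (-1/456)·19/7 + 7/24·15/49 = 1/12 ✓
b·A²c: 7/24·1/7 = 1/24 ✓; 4 stages ⇒ order 4.

4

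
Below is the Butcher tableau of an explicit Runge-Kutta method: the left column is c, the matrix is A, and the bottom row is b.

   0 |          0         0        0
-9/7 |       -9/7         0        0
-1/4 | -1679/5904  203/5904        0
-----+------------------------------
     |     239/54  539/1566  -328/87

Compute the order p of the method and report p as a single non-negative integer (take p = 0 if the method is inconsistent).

3

b = (239/54, 539/1566, -328/87)
c = (0, -9/7, -1/4)
Ac = (0, 0, -29/656)
Σ b_i: 239/54·1 + 539/1566·1 + (-328/87)·1 = 1 ✓
b·c: 539/1566·(-9/7) + (-328/87)·(-1/4) = 1/2 ✓
b·c²: 539/1566·81/49 + (-328/87)·1/16 = 1/3 ✓
b·Ac: (-328/87)·(-29/656) = 1/6 ✓; 3 stages ⇒ order 3.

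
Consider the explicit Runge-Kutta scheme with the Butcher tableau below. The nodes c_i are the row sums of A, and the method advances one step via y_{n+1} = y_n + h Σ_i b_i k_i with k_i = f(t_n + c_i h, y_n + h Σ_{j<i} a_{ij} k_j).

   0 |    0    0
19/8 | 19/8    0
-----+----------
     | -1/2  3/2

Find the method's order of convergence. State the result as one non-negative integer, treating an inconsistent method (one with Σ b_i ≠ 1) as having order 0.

1

b = (-1/2, 3/2)
c = (0, 19/8)
Σ b_i: (-1/2)·1 + 3/2·1 = 1 ✓
b·c: 3/2·19/8 = 57/16 ≠ 1/2 ⇒ order 1.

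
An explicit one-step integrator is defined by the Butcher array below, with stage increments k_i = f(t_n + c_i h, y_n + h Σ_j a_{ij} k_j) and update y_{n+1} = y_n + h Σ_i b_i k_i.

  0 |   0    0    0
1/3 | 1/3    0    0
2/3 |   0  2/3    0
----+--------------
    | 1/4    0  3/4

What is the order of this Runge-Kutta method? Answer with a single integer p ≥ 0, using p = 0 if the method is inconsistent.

3

b = (1/4, 0, 3/4)
c = (0, 1/3, 2/3)
Ac = (0, 0, 2/9)
Σ b_i: 1/4·1 + 3/4·1 = 1 ✓
b·c: 3/4·2/3 = 1/2 ✓
b·c²: 3/4·4/9 = 1/3 ✓
b·Ac: 3/4·2/9 = 1/6 ✓; 3 stages ⇒ order 3.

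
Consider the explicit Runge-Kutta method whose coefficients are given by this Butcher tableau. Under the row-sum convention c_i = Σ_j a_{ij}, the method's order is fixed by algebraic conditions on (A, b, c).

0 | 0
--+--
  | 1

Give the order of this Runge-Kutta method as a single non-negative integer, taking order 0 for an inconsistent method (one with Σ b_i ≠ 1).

b = (1)
c = (0)
Σ b_i: 1·1 = 1 ✓; 1 stage ⇒ order 1.

1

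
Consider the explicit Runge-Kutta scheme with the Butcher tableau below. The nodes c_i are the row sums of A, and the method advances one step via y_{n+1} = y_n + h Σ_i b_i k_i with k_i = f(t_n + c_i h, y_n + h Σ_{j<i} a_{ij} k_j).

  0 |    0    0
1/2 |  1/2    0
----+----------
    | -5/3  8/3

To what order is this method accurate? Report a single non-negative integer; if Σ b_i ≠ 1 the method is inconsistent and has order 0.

b = (-5/3, 8/3)
c = (0, 1/2)
Σ b_i: (-5/3)·1 + 8/3·1 = 1 ✓
b·c: 8/3·1/2 = 4/3 ≠ 1/2 ⇒ order 1.

1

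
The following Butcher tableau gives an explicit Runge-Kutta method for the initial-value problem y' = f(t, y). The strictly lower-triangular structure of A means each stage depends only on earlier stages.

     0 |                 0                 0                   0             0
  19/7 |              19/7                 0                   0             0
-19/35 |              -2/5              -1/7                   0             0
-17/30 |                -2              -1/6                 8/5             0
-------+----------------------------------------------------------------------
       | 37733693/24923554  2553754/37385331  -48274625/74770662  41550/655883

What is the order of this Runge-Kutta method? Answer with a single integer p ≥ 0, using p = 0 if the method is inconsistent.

3

b = (37733693/24923554, 2553754/37385331, -48274625/74770662, 41550/655883)
c = (0, 19/7, -19/35, -17/30)
Ac = (0, 0, -19/49, -1387/1050)
Σ b_i: 37733693/24923554·1 + 2553754/37385331·1 + (-48274625/74770662)·1 + 41550/655883·1 = 1 ✓
b·c: 2553754/37385331·19/7 + (-48274625/74770662)·(-19/35) + 41550/655883·(-17/30) = 1/2 ✓
b·c²: 2553754/37385331·361/49 + (-48274625/74770662)·361/1225 + 41550/655883·289/900 = 1/3 ✓
b·Ac: (-48274625/74770662)·(-19/49) + 41550/655883·(-1387/1050) = 1/6 ✓
b·c³: 2553754/37385331·6859/343 + (-48274625/74770662)·(-6859/42875) + 41550/655883·(-4913/27000) = 8432862301/5784888060 ≠ 1/4 ⇒ order 3.
b·(c∘Ac): (-48274625/74770662)·361/1715 + 41550/655883·23579/31500 = -14218574/160691335 ≠ 1/8
b·Ac²: (-48274625/74770662)·(-361/343) + 41550/655883·(-3971/5250) = 608957011/964148010 ≠ 1/12
b·A²c: 41550/655883·(-152/245) = -1263120/32138267 ≠ 1/24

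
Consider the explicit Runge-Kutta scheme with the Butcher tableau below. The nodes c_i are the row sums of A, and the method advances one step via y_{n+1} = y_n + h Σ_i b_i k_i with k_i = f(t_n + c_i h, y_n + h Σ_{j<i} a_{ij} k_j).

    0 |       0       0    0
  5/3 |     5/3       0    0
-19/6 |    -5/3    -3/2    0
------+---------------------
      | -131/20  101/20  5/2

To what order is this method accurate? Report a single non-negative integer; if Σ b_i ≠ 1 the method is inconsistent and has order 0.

2

b = (-131/20, 101/20, 5/2)
c = (0, 5/3, -19/6)
Ac = (0, 0, -5/2)
Σ b_i: (-131/20)·1 + 101/20·1 + 5/2·1 = 1 ✓
b·c: 101/20·5/3 + 5/2·(-19/6) = 1/2 ✓
b·c²: 101/20·25/9 + 5/2·361/36 = 2815/72 ≠ 1/3 ⇒ order 2.
b·Ac: 5/2·(-5/2) = -25/4 ≠ 1/6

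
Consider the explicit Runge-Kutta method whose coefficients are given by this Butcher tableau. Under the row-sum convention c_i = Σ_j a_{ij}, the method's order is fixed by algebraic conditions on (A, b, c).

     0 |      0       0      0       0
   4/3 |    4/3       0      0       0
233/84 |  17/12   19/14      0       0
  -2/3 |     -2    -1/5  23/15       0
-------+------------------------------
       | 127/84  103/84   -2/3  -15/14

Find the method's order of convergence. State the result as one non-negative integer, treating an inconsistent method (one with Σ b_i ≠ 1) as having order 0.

2

b = (127/84, 103/84, -2/3, -15/14)
c = (0, 4/3, 233/84, -2/3)
Ac = (0, 0, 38/21, 5023/1260)
Σ b_i: 127/84·1 + 103/84·1 + (-2/3)·1 + (-15/14)·1 = 1 ✓
b·c: 103/84·4/3 + (-2/3)·233/84 + (-15/14)·(-2/3) = 1/2 ✓
b·c²: 103/84·16/9 + (-2/3)·54289/7056 + (-15/14)·4/9 = -36257/10584 ≠ 1/3 ⇒ order 2.
b·Ac: (-2/3)·38/21 + (-15/14)·5023/1260 = -19325/3528 ≠ 1/6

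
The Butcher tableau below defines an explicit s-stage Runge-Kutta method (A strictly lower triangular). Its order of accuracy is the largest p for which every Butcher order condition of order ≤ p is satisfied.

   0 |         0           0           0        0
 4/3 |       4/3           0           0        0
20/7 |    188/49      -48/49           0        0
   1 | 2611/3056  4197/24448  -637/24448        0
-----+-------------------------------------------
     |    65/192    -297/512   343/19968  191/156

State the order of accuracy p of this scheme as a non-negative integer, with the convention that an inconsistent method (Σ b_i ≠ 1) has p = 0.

b = (65/192, -297/512, 343/19968, 191/156)
c = (0, 4/3, 20/7, 1)
Ac = (0, 0, -64/49, 59/382)
Σ b_i: 65/192·1 + (-297/512)·1 + 343/19968·1 + 191/156·1 = 1 ✓
b·c: (-297/512)·4/3 + 343/19968·20/7 + 191/156·1 = 1/2 ✓
b·c²: (-297/512)·16/9 + 343/19968·400/49 + 191/156·1 = 1/3 ✓
b·Ac: 343/19968·(-64/49) + 191/156·59/382 = 1/6 ✓
b·c³: (-297/512)·64/27 + 343/19968·8000/343 + 191/156·1 = 1/4 ✓
b·(c∘Ac): 343/19968·(-1280/343) + 191/156·59/382 = 1/8 ✓
b·Ac²: 343/19968·(-256/147) + 191/156·53/573 = 1/12 ✓
b·A²c: 191/156·13/382 = 1/24 ✓; 4 stages ⇒ order 4.

4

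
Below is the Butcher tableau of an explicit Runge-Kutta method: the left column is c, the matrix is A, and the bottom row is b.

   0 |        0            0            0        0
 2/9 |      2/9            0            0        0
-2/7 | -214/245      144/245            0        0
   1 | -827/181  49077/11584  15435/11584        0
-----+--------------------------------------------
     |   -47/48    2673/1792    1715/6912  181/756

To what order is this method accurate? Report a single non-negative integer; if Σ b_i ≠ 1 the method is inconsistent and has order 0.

4

b = (-47/48, 2673/1792, 1715/6912, 181/756)
c = (0, 2/9, -2/7, 1)
Ac = (0, 0, 32/245, 203/362)
Σ b_i: (-47/48)·1 + 2673/1792·1 + 1715/6912·1 + 181/756·1 = 1 ✓
b·c: 2673/1792·2/9 + 1715/6912·(-2/7) + 181/756·1 = 1/2 ✓
b·c²: 2673/1792·4/81 + 1715/6912·4/49 + 181/756·1 = 1/3 ✓
b·Ac: 1715/6912·32/245 + 181/756·203/362 = 1/6 ✓
b·c³: 2673/1792·8/729 + 1715/6912·(-8/343) + 181/756·1 = 1/4 ✓
b·(c∘Ac): 1715/6912·(-64/1715) + 181/756·203/362 = 1/8 ✓
b·Ac²: 1715/6912·64/2205 + 181/756·518/1629 = 1/12 ✓
b·A²c: 181/756·63/362 = 1/24 ✓; 4 stages ⇒ order 4.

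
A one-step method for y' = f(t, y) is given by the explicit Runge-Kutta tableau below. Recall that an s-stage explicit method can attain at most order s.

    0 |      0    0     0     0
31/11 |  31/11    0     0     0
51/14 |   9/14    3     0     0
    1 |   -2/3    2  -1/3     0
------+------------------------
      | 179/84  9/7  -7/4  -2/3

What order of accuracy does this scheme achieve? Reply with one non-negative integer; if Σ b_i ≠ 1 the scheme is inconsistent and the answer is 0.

b = (179/84, 9/7, -7/4, -2/3)
c = (0, 31/11, 51/14, 1)
Ac = (0, 0, 93/11, 681/154)
Σ b_i: 179/84·1 + 9/7·1 + (-7/4)·1 + (-2/3)·1 = 1 ✓
b·c: 9/7·31/11 + (-7/4)·51/14 + (-2/3)·1 = -6317/1848 ≠ 1/2 ⇒ order 1.

1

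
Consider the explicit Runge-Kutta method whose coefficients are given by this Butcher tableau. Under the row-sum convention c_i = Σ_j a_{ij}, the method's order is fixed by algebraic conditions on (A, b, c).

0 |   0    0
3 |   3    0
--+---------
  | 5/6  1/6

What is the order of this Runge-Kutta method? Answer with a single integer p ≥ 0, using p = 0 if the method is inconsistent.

2

b = (5/6, 1/6)
c = (0, 3)
Σ b_i: 5/6·1 + 1/6·1 = 1 ✓
b·c: 1/6·3 = 1/2 ✓; 2 stages ⇒ order 2.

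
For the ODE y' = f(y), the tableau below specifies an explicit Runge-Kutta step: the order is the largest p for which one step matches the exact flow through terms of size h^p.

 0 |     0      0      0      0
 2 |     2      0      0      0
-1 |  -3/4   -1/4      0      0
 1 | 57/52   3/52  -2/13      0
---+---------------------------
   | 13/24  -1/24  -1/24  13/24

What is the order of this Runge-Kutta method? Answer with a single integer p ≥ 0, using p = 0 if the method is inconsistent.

4

b = (13/24, -1/24, -1/24, 13/24)
c = (0, 2, -1, 1)
Ac = (0, 0, -1/2, 7/26)
Σ b_i: 13/24·1 + (-1/24)·1 + (-1/24)·1 + 13/24·1 = 1 ✓
b·c: (-1/24)·2 + (-1/24)·(-1) + 13/24·1 = 1/2 ✓
b·c²: (-1/24)·4 + (-1/24)·1 + 13/24·1 = 1/3 ✓
b·Ac: (-1/24)·(-1/2) + 13/24·7/26 = 1/6 ✓
b·c³: (-1/24)·8 + (-1/24)·(-1) + 13/24·1 = 1/4 ✓
b·(c∘Ac): (-1/24)·1/2 + 13/24·7/26 = 1/8 ✓
b·Ac²: (-1/24)·(-1) + 13/24·1/13 = 1/12 ✓
b·A²c: 13/24·1/13 = 1/24 ✓; 4 stages ⇒ order 4.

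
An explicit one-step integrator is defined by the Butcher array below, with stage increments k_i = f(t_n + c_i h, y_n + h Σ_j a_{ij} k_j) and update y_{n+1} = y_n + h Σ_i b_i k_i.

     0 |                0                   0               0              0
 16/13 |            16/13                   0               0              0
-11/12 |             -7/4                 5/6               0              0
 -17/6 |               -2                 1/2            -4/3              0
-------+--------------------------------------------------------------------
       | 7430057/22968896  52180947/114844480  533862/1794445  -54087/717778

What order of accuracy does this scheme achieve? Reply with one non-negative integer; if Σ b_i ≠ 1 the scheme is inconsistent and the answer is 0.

3

b = (7430057/22968896, 52180947/114844480, 533862/1794445, -54087/717778)
c = (0, 16/13, -11/12, -17/6)
Ac = (0, 0, 40/39, 215/117)
Σ b_i: 7430057/22968896·1 + 52180947/114844480·1 + 533862/1794445·1 + (-54087/717778)·1 = 1 ✓
b·c: 52180947/114844480·16/13 + 533862/1794445·(-11/12) + (-54087/717778)·(-17/6) = 1/2 ✓
b·c²: 52180947/114844480·256/169 + 533862/1794445·121/144 + (-54087/717778)·289/36 = 1/3 ✓
b·Ac: 533862/1794445·40/39 + (-54087/717778)·215/117 = 1/6 ✓
b·c³: 52180947/114844480·4096/2197 + 533862/1794445·(-1331/1728) + (-54087/717778)·(-4913/216) = 241022963/103360032 ≠ 1/4 ⇒ order 3.
b·(c∘Ac): 533862/1794445·(-110/117) + (-54087/717778)·(-3655/702) = 18916139/167960052 ≠ 1/8
b·Ac²: 533862/1794445·640/507 + (-54087/717778)·(-6625/18252) = 135343553/335920104 ≠ 1/12
b·A²c: (-54087/717778)·(-160/117) = 1442320/13996671 ≠ 1/24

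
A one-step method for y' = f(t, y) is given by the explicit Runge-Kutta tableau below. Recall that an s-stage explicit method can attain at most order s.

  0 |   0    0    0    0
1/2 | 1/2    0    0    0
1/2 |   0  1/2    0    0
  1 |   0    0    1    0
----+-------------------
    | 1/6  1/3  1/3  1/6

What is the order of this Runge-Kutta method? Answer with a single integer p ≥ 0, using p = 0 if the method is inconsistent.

b = (1/6, 1/3, 1/3, 1/6)
c = (0, 1/2, 1/2, 1)
Ac = (0, 0, 1/4, 1/2)
Σ b_i: 1/6·1 + 1/3·1 + 1/3·1 + 1/6·1 = 1 ✓
b·c: 1/3·1/2 + 1/3·1/2 + 1/6·1 = 1/2 ✓
b·c²: 1/3·1/4 + 1/3·1/4 + 1/6·1 = 1/3 ✓
b·Ac: 1/3·1/4 + 1/6·1/2 = 1/6 ✓
b·c³: 1/3·1/8 + 1/3·1/8 + 1/6·1 = 1/4 ✓
b·(c∘Ac): 1/3·1/8 + 1/6·1/2 = 1/8 ✓
b·Ac²: 1/3·1/8 + 1/6·1/4 = 1/12 ✓
b·A²c: 1/6·1/4 = 1/24 ✓; 4 stages ⇒ order 4.

4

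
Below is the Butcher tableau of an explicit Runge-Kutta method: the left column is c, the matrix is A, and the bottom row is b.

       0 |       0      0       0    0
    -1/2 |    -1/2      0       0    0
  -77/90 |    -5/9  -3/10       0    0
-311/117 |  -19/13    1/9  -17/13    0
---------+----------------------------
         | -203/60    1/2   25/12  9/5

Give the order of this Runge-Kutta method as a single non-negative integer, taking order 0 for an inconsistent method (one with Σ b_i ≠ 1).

b = (-203/60, 1/2, 25/12, 9/5)
c = (0, -1/2, -77/90, -311/117)
Ac = (0, 0, 3/20, 622/585)
Σ b_i: (-203/60)·1 + 1/2·1 + 25/12·1 + 9/5·1 = 1 ✓
b·c: 1/2·(-1/2) + 25/12·(-77/90) + 9/5·(-311/117) = -95711/14040 ≠ 1/2 ⇒ order 1.

1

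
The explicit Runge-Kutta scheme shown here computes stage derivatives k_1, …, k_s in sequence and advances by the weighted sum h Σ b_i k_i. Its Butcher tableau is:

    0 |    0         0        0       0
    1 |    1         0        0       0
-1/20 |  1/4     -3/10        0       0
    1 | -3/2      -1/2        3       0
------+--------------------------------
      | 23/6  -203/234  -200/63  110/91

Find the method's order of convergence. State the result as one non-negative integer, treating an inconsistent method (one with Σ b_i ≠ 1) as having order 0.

b = (23/6, -203/234, -200/63, 110/91)
c = (0, 1, -1/20, 1)
Ac = (0, 0, -3/10, -13/20)
Σ b_i: 23/6·1 + (-203/234)·1 + (-200/63)·1 + 110/91·1 = 1 ✓
b·c: (-203/234)·1 + (-200/63)·(-1/20) + 110/91·1 = 1/2 ✓
b·c²: (-203/234)·1 + (-200/63)·1/400 + 110/91·1 = 1/3 ✓
b·Ac: (-200/63)·(-3/10) + 110/91·(-13/20) = 1/6 ✓
b·c³: (-203/234)·1 + (-200/63)·(-1/8000) + 110/91·1 = 41/120 ≠ 1/4 ⇒ order 3.
b·(c∘Ac): (-200/63)·3/200 + 110/91·(-13/20) = -5/6 ≠ 1/8
b·Ac²: (-200/63)·(-3/10) + 110/91·(-197/400) = 557/1560 ≠ 1/12
b·A²c: 110/91·(-9/10) = -99/91 ≠ 1/24

3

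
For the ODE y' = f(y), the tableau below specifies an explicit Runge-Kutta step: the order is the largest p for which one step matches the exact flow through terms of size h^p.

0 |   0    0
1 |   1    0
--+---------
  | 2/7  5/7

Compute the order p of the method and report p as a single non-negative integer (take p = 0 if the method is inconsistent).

b = (2/7, 5/7)
c = (0, 1)
Σ b_i: 2/7·1 + 5/7·1 = 1 ✓
b·c: 5/7·1 = 5/7 ≠ 1/2 ⇒ order 1.

1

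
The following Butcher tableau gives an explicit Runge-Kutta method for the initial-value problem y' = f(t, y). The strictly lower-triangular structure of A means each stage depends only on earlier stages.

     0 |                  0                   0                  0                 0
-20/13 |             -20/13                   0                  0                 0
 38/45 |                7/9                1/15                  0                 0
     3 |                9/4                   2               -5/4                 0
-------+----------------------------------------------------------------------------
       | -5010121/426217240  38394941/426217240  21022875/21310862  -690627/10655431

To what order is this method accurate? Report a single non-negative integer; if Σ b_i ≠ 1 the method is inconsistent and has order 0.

b = (-5010121/426217240, 38394941/426217240, 21022875/21310862, -690627/10655431)
c = (0, -20/13, 38/45, 3)
Ac = (0, 0, -4/39, -967/234)
Σ b_i: (-5010121/426217240)·1 + 38394941/426217240·1 + 21022875/21310862·1 + (-690627/10655431)·1 = 1 ✓
b·c: 38394941/426217240·(-20/13) + 21022875/21310862·38/45 + (-690627/10655431)·3 = 1/2 ✓
b·c²: 38394941/426217240·400/169 + 21022875/21310862·1444/2025 + (-690627/10655431)·9 = 1/3 ✓
b·Ac: 21022875/21310862·(-4/39) + (-690627/10655431)·(-967/234) = 1/6 ✓
b·c³: 38394941/426217240·(-8000/2197) + 21022875/21310862·54872/91125 + (-690627/10655431)·27 = -5550207707/3740056281 ≠ 1/4 ⇒ order 3.
b·(c∘Ac): 21022875/21310862·(-152/1755) + (-690627/10655431)·(-967/78) = 198941903/277041206 ≠ 1/8
b·Ac²: 21022875/21310862·80/507 + (-690627/10655431)·262991/68445 = -1746286163/18700281405 ≠ 1/12
b·A²c: (-690627/10655431)·5/39 = -1151045/138520603 ≠ 1/24

3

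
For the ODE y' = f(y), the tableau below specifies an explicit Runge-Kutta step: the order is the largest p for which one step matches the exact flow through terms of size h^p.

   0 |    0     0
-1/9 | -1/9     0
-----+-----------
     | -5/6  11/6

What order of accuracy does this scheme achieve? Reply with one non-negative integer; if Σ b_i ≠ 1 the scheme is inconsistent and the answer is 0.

1

b = (-5/6, 11/6)
c = (0, -1/9)
Σ b_i: (-5/6)·1 + 11/6·1 = 1 ✓
b·c: 11/6·(-1/9) = -11/54 ≠ 1/2 ⇒ order 1.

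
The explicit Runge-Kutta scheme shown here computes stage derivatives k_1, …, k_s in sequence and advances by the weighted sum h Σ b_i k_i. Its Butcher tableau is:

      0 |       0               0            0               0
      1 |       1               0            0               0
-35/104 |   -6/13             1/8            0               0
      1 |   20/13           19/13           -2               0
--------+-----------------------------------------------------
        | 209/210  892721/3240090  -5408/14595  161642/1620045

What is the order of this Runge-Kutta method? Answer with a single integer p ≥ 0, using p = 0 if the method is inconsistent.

3

b = (209/210, 892721/3240090, -5408/14595, 161642/1620045)
c = (0, 1, -35/104, 1)
Ac = (0, 0, 1/8, 111/52)
Σ b_i: 209/210·1 + 892721/3240090·1 + (-5408/14595)·1 + 161642/1620045·1 = 1 ✓
b·c: 892721/3240090·1 + (-5408/14595)·(-35/104) + 161642/1620045·1 = 1/2 ✓
b·c²: 892721/3240090·1 + (-5408/14595)·1225/10816 + 161642/1620045·1 = 1/3 ✓
b·Ac: (-5408/14595)·1/8 + 161642/1620045·111/52 = 1/6 ✓
b·c³: 892721/3240090·1 + (-5408/14595)·(-42875/1124864) + 161642/1620045·1 = 81/208 ≠ 1/4 ⇒ order 3.
b·(c∘Ac): (-5408/14595)·(-35/832) + 161642/1620045·111/52 = 8/35 ≠ 1/8
b·Ac²: (-5408/14595)·1/8 + 161642/1620045·6679/5408 = 5327/69264 ≠ 1/12
b·A²c: 161642/1620045·(-1/4) = -80821/3240090 ≠ 1/24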